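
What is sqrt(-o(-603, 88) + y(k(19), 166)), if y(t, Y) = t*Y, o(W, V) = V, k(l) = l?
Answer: sqrt(3066) ≈ 55.371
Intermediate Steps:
y(t, Y) = Y*t
sqrt(-o(-603, 88) + y(k(19), 166)) = sqrt(-1*88 + 166*19) = sqrt(-88 + 3154) = sqrt(3066)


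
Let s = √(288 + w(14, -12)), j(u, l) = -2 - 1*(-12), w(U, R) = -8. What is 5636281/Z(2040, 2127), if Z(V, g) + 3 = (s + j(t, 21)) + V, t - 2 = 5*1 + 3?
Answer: 11537467207/4189929 - 11272562*√70/4189929 ≈ 2731.1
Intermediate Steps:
t = 10 (t = 2 + (5*1 + 3) = 2 + (5 + 3) = 2 + 8 = 10)
j(u, l) = 10 (j(u, l) = -2 + 12 = 10)
s = 2*√70 (s = √(288 - 8) = √280 = 2*√70 ≈ 16.733)
Z(V, g) = 7 + V + 2*√70 (Z(V, g) = -3 + ((2*√70 + 10) + V) = -3 + ((10 + 2*√70) + V) = -3 + (10 + V + 2*√70) = 7 + V + 2*√70)
5636281/Z(2040, 2127) = 5636281/(7 + 2040 + 2*√70) = 5636281/(2047 + 2*√70)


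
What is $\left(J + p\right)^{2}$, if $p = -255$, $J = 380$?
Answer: $15625$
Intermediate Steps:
$\left(J + p\right)^{2} = \left(380 - 255\right)^{2} = 125^{2} = 15625$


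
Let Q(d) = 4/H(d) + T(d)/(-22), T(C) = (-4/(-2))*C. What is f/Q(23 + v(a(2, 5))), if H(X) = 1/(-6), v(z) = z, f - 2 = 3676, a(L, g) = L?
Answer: -40458/289 ≈ -139.99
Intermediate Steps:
f = 3678 (f = 2 + 3676 = 3678)
T(C) = 2*C (T(C) = (-4*(-½))*C = 2*C)
H(X) = -⅙
Q(d) = -24 - d/11 (Q(d) = 4/(-⅙) + (2*d)/(-22) = 4*(-6) + (2*d)*(-1/22) = -24 - d/11)
f/Q(23 + v(a(2, 5))) = 3678/(-24 - (23 + 2)/11) = 3678/(-24 - 1/11*25) = 3678/(-24 - 25/11) = 3678/(-289/11) = 3678*(-11/289) = -40458/289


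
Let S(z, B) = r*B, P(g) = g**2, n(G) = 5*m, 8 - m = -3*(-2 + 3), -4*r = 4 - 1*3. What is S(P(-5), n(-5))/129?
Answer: -55/516 ≈ -0.10659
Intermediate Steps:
r = -1/4 (r = -(4 - 1*3)/4 = -(4 - 3)/4 = -1/4*1 = -1/4 ≈ -0.25000)
m = 11 (m = 8 - (-3)*(-2 + 3) = 8 - (-3) = 8 - 1*(-3) = 8 + 3 = 11)
n(G) = 55 (n(G) = 5*11 = 55)
S(z, B) = -B/4
S(P(-5), n(-5))/129 = -1/4*55/129 = -55/4*1/129 = -55/516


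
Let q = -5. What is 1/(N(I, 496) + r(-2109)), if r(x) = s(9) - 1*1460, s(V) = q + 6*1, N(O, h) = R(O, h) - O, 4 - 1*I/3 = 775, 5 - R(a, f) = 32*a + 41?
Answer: 1/74834 ≈ 1.3363e-5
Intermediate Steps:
R(a, f) = -36 - 32*a (R(a, f) = 5 - (32*a + 41) = 5 - (41 + 32*a) = 5 + (-41 - 32*a) = -36 - 32*a)
I = -2313 (I = 12 - 3*775 = 12 - 2325 = -2313)
N(O, h) = -36 - 33*O (N(O, h) = (-36 - 32*O) - O = -36 - 33*O)
s(V) = 1 (s(V) = -5 + 6*1 = -5 + 6 = 1)
r(x) = -1459 (r(x) = 1 - 1*1460 = 1 - 1460 = -1459)
1/(N(I, 496) + r(-2109)) = 1/((-36 - 33*(-2313)) - 1459) = 1/((-36 + 76329) - 1459) = 1/(76293 - 1459) = 1/74834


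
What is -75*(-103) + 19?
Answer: 7744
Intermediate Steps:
-75*(-103) + 19 = 7725 + 19 = 7744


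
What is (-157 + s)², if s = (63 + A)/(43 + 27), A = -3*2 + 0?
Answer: 119530489/4900 ≈ 24394.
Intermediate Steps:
A = -6 (A = -6 + 0 = -6)
s = 57/70 (s = (63 - 6)/(43 + 27) = 57/70 ≈ 0.81429)
(-157 + s)² = (-157 + 57/70)² = (-10933/70)² = 119530489/4900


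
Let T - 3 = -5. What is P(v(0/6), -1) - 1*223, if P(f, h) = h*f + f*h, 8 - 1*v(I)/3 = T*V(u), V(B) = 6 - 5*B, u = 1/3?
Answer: -323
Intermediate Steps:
u = ⅓ ≈ 0.33333
T = -2 (T = 3 - 5 = -2)
v(I) = 50 (v(I) = 24 - (-6)*(6 - 5*⅓) = 24 - (-6)*(6 - 5/3) = 24 - (-6)*13/3 = 24 - 3*(-26/3) = 24 + 26 = 50)
P(f, h) = 2*f*h (P(f, h) = f*h + f*h = 2*f*h)
P(v(0/6), -1) - 1*223 = 2*50*(-1) - 1*223 = -100 - 223 = -323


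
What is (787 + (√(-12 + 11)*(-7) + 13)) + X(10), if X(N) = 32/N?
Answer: 4016/5 - 7*I ≈ 803.2 - 7.0*I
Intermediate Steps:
(787 + (√(-12 + 11)*(-7) + 13)) + X(10) = (787 + (√(-12 + 11)*(-7) + 13)) + 32/10 = (787 + (√(-1)*(-7) + 13)) + 32*(⅒) = (787 + (I*(-7) + 13)) + 16/5 = (787 + (-7*I + 13)) + 16/5 = (787 + (13 - 7*I)) + 16/5 = (800 - 7*I) + 16/5 = 4016/5 - 7*I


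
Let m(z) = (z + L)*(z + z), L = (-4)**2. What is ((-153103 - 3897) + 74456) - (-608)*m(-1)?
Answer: -100784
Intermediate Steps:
L = 16
m(z) = 2*z*(16 + z) (m(z) = (z + 16)*(z + z) = (16 + z)*(2*z) = 2*z*(16 + z))
((-153103 - 3897) + 74456) - (-608)*m(-1) = ((-153103 - 3897) + 74456) - (-608)*2*(-1)*(16 - 1) = (-157000 + 74456) - (-608)*2*(-1)*15 = -82544 - (-608)*(-30) = -82544 - 1*18240 = -82544 - 18240 = -100784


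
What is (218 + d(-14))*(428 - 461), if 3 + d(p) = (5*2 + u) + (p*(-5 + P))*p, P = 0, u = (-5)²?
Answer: 24090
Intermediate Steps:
u = 25
d(p) = 32 - 5*p² (d(p) = -3 + ((5*2 + 25) + (p*(-5 + 0))*p) = -3 + ((10 + 25) + (p*(-5))*p) = -3 + (35 + (-5*p)*p) = -3 + (35 - 5*p²) = 32 - 5*p²)
(218 + d(-14))*(428 - 461) = (218 + (32 - 5*(-14)²))*(428 - 461) = (218 + (32 - 5*196))*(-33) = (218 + (32 - 980))*(-33) = (218 - 948)*(-33) = -730*(-33) = 24090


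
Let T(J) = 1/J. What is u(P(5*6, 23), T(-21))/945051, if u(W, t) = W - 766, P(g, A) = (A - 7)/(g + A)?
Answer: -40582/50087703 ≈ -0.00081022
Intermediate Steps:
P(g, A) = (-7 + A)/(A + g)
u(W, t) = -766 + W
u(P(5*6, 23), T(-21))/945051 = (-766 + (-7 + 23)/(23 + 5*6))/945051 = (-766 + 16/(23 + 30))*(1/945051) = (-766 + 16/53)*(1/945051) = -40582/53*1/945051 = -40582/50087703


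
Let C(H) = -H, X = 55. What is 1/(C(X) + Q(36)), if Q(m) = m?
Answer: -1/19 ≈ -0.052632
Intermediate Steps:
1/(C(X) + Q(36)) = 1/(-1*55 + 36) = 1/(-55 + 36) = 1/(-19) = -1/19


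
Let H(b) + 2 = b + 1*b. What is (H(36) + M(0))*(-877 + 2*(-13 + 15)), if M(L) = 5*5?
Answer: -82935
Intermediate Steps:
H(b) = -2 + 2*b (H(b) = -2 + (b + 1*b) = -2 + (b + b) = -2 + 2*b)
M(L) = 25
(H(36) + M(0))*(-877 + 2*(-13 + 15)) = ((-2 + 2*36) + 25)*(-877 + 2*(-13 + 15)) = ((-2 + 72) + 25)*(-877 + 2*2) = (70 + 25)*(-877 + 4) = 95*(-873) = -82935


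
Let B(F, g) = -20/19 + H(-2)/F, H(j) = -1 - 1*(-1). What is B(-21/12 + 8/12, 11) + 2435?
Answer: 46245/19 ≈ 2433.9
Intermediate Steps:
H(j) = 0 (H(j) = -1 + 1 = 0)
B(F, g) = -20/19 (B(F, g) = -20/19 + 0/F = -20*1/19 + 0 = -20/19 + 0 = -20/19)
B(-21/12 + 8/12, 11) + 2435 = -20/19 + 2435 = 46245/19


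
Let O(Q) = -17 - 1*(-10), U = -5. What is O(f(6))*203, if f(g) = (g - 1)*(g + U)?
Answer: -1421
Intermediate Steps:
f(g) = (-1 + g)*(-5 + g) (f(g) = (g - 1)*(g - 5) = (-1 + g)*(-5 + g))
O(Q) = -7 (O(Q) = -17 + 10 = -7)
O(f(6))*203 = -7*203 = -1421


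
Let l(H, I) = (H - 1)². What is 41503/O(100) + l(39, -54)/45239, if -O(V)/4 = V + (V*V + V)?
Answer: -95717843/97144800 ≈ -0.98531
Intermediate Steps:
l(H, I) = (-1 + H)²
O(V) = -8*V - 4*V² (O(V) = -4*(V + (V*V + V)) = -4*(V + (V² + V)) = -4*(V + (V + V²)) = -4*(V² + 2*V) = -8*V - 4*V²)
41503/O(100) + l(39, -54)/45239 = 41503/((-4*100*(2 + 100))) + (-1 + 39)²/45239 = 41503/((-4*100*102)) + 38²*(1/45239) = 41503/(-40800) + 1444*(1/45239) = 41503*(-1/40800) + 76/2381 = -41503/40800 + 76/2381 = -95717843/97144800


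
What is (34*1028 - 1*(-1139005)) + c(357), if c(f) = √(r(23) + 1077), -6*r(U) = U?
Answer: 1173957 + √38634/6 ≈ 1.1740e+6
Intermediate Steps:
r(U) = -U/6
c(f) = √38634/6 (c(f) = √(-⅙*23 + 1077) = √(-23/6 + 1077) = √(6439/6) = √38634/6)
(34*1028 - 1*(-1139005)) + c(357) = (34*1028 - 1*(-1139005)) + √38634/6 = (34952 + 1139005) + √38634/6 = 1173957 + √38634/6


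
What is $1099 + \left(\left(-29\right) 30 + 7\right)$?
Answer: $236$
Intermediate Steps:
$1099 + \left(\left(-29\right) 30 + 7\right) = 1099 + \left(-870 + 7\right) = 1099 - 863 = 236$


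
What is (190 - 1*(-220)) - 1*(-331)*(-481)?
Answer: -158801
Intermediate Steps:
(190 - 1*(-220)) - 1*(-331)*(-481) = (190 + 220) + 331*(-481) = 410 - 159211 = -158801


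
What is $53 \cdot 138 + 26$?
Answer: $7340$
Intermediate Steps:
$53 \cdot 138 + 26 = 7314 + 26 = 7340$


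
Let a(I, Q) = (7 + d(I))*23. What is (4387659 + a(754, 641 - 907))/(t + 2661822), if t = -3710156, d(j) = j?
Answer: -2202581/524167 ≈ -4.2021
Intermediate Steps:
a(I, Q) = 161 + 23*I (a(I, Q) = (7 + I)*23 = 161 + 23*I)
(4387659 + a(754, 641 - 907))/(t + 2661822) = (4387659 + (161 + 23*754))/(-3710156 + 2661822) = (4387659 + (161 + 17342))/(-1048334) = (4387659 + 17503)*(-1/1048334) = 4405162*(-1/1048334) = -2202581/524167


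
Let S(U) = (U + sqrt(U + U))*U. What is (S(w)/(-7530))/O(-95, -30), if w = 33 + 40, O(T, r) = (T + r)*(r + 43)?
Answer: 5329/12236250 + 73*sqrt(146)/12236250 ≈ 0.00050760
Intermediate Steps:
O(T, r) = (43 + r)*(T + r) (O(T, r) = (T + r)*(43 + r) = (43 + r)*(T + r))
w = 73
S(U) = U*(U + sqrt(2)*sqrt(U)) (S(U) = (U + sqrt(2*U))*U = (U + sqrt(2)*sqrt(U))*U = U*(U + sqrt(2)*sqrt(U)))
(S(w)/(-7530))/O(-95, -30) = ((73**2 + sqrt(2)*73**(3/2))/(-7530))/((-30)**2 + 43*(-95) + 43*(-30) - 95*(-30)) = ((5329 + sqrt(2)*(73*sqrt(73)))*(-1/7530))/(900 - 4085 - 1290 + 2850) = ((5329 + 73*sqrt(146))*(-1/7530))/(-1625) = (-5329/7530 - 73*sqrt(146)/7530)*(-1/1625) = 5329/12236250 + 73*sqrt(146)/12236250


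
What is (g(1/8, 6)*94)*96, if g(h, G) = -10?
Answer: -90240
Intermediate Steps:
(g(1/8, 6)*94)*96 = -10*94*96 = -940*96 = -90240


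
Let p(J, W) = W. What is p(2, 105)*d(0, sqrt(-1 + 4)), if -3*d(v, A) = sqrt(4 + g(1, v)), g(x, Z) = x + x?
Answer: -35*sqrt(6) ≈ -85.732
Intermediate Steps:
g(x, Z) = 2*x
d(v, A) = -sqrt(6)/3 (d(v, A) = -sqrt(4 + 2*1)/3 = -sqrt(4 + 2)/3 = -sqrt(6)/3)
p(2, 105)*d(0, sqrt(-1 + 4)) = 105*(-sqrt(6)/3) = -35*sqrt(6)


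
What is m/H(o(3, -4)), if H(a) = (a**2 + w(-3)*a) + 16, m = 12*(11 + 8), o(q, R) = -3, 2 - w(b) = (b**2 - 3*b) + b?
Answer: 57/16 ≈ 3.5625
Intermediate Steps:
w(b) = 2 - b**2 + 2*b (w(b) = 2 - ((b**2 - 3*b) + b) = 2 - (b**2 - 2*b) = 2 + (-b**2 + 2*b) = 2 - b**2 + 2*b)
m = 228 (m = 12*19 = 228)
H(a) = 16 + a**2 - 13*a (H(a) = (a**2 + (2 - 1*(-3)**2 + 2*(-3))*a) + 16 = (a**2 + (2 - 1*9 - 6)*a) + 16 = (a**2 + (2 - 9 - 6)*a) + 16 = (a**2 - 13*a) + 16 = 16 + a**2 - 13*a)
m/H(o(3, -4)) = 228/(16 + (-3)**2 - 13*(-3)) = 228/(16 + 9 + 39) = 228/64 = 228*(1/64) = 57/16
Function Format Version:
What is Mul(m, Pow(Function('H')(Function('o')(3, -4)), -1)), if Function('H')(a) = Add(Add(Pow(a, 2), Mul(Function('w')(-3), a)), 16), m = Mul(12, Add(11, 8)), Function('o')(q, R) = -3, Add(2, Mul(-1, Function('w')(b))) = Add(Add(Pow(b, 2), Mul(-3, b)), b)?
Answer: Rational(57, 16) ≈ 3.5625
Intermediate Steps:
Function('w')(b) = Add(2, Mul(-1, Pow(b, 2)), Mul(2, b)) (Function('w')(b) = Add(2, Mul(-1, Add(Add(Pow(b, 2), Mul(-3, b)), b))) = Add(2, Mul(-1, Add(Pow(b, 2), Mul(-2, b)))) = Add(2, Add(Mul(-1, Pow(b, 2)), Mul(2, b))) = Add(2, Mul(-1, Pow(b, 2)), Mul(2, b)))
m = 228 (m = Mul(12, 19) = 228)
Function('H')(a) = Add(16, Pow(a, 2), Mul(-13, a)) (Function('H')(a) = Add(Add(Pow(a, 2), Mul(Add(2, Mul(-1, Pow(-3, 2)), Mul(2, -3)), a)), 16) = Add(Add(Pow(a, 2), Mul(Add(2, Mul(-1, 9), -6), a)), 16) = Add(Add(Pow(a, 2), Mul(Add(2, -9, -6), a)), 16) = Add(Add(Pow(a, 2), Mul(-13, a)), 16) = Add(16, Pow(a, 2), Mul(-13, a)))
Mul(m, Pow(Function('H')(Function('o')(3, -4)), -1)) = Mul(228, Pow(Add(16, Pow(-3, 2), Mul(-13, -3)), -1)) = Mul(228, Pow(Add(16, 9, 39), -1)) = Mul(228, Pow(64, -1)) = Mul(228, Rational(1, 64)) = Rational(57, 16)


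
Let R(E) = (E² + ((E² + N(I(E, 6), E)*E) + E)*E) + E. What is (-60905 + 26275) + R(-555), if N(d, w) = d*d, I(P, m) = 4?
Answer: -165444610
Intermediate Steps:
N(d, w) = d²
R(E) = E + E² + E*(E² + 17*E) (R(E) = (E² + ((E² + 4²*E) + E)*E) + E = (E² + ((E² + 16*E) + E)*E) + E = (E² + (E² + 17*E)*E) + E = (E² + E*(E² + 17*E)) + E = E + E² + E*(E² + 17*E))
(-60905 + 26275) + R(-555) = (-60905 + 26275) - 555*(1 + (-555)² + 18*(-555)) = -34630 - 555*(1 + 308025 - 9990) = -34630 - 555*298036 = -34630 - 165409980 = -165444610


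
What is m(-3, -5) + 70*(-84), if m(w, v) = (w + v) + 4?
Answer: -5884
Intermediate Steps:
m(w, v) = 4 + v + w (m(w, v) = (v + w) + 4 = 4 + v + w)
m(-3, -5) + 70*(-84) = (4 - 5 - 3) + 70*(-84) = -4 - 5880 = -5884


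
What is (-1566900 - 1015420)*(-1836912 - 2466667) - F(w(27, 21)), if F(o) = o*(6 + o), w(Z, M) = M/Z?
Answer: 900170667985253/81 ≈ 1.1113e+13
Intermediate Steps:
(-1566900 - 1015420)*(-1836912 - 2466667) - F(w(27, 21)) = (-1566900 - 1015420)*(-1836912 - 2466667) - 21/27*(6 + 21/27) = -2582320*(-4303579) - 21*(1/27)*(6 + 21*(1/27)) = 11113218123280 - 7*(6 + 7/9)/9 = 11113218123280 - 7*61/(9*9) = 11113218123280 - 1*427/81 = 11113218123280 - 427/81 = 900170667985253/81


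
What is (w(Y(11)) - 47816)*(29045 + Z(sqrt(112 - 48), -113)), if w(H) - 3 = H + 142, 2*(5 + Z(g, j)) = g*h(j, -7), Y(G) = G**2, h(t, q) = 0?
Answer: -1380852000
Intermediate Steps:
Z(g, j) = -5 (Z(g, j) = -5 + (g*0)/2 = -5 + (1/2)*0 = -5 + 0 = -5)
w(H) = 145 + H (w(H) = 3 + (H + 142) = 3 + (142 + H) = 145 + H)
(w(Y(11)) - 47816)*(29045 + Z(sqrt(112 - 48), -113)) = ((145 + 11**2) - 47816)*(29045 - 5) = ((145 + 121) - 47816)*29040 = (266 - 47816)*29040 = -47550*29040 = -1380852000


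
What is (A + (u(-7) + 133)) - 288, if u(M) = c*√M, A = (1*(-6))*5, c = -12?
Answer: -185 - 12*I*√7 ≈ -185.0 - 31.749*I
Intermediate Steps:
A = -30 (A = -6*5 = -30)
u(M) = -12*√M
(A + (u(-7) + 133)) - 288 = (-30 + (-12*I*√7 + 133)) - 288 = (-30 + (133 - 12*I*√7)) - 288 = (103 - 12*I*√7) - 288 = -185 - 12*I*√7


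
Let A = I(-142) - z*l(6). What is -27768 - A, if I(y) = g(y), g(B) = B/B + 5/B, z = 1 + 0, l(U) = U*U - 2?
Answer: -3938365/142 ≈ -27735.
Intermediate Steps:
l(U) = -2 + U**2 (l(U) = U**2 - 2 = -2 + U**2)
z = 1
g(B) = 1 + 5/B
I(y) = (5 + y)/y
A = -4691/142 (A = (5 - 142)/(-142) - (-2 + 6**2) = -1/142*(-137) - (-2 + 36) = 137/142 - 34 = -4691/142 ≈ -33.035)
-27768 - A = -27768 - 1*(-4691/142) = -27768 + 4691/142 = -3938365/142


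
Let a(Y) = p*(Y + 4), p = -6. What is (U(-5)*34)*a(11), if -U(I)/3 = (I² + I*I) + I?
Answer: 413100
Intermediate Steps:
a(Y) = -24 - 6*Y (a(Y) = -6*(Y + 4) = -6*(4 + Y) = -24 - 6*Y)
U(I) = -6*I² - 3*I (U(I) = -3*((I² + I*I) + I) = -3*((I² + I²) + I) = -3*(2*I² + I) = -3*(I + 2*I²) = -6*I² - 3*I)
(U(-5)*34)*a(11) = (-3*(-5)*(1 + 2*(-5))*34)*(-24 - 6*11) = (-3*(-5)*(1 - 10)*34)*(-24 - 66) = (-3*(-5)*(-9)*34)*(-90) = -135*34*(-90) = -4590*(-90) = 413100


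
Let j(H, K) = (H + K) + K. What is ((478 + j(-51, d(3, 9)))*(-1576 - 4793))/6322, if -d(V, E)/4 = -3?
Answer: -2872419/6322 ≈ -454.35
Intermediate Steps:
d(V, E) = 12 (d(V, E) = -4*(-3) = 12)
j(H, K) = H + 2*K
((478 + j(-51, d(3, 9)))*(-1576 - 4793))/6322 = ((478 + (-51 + 2*12))*(-1576 - 4793))/6322 = ((478 + (-51 + 24))*(-6369))*(1/6322) = ((478 - 27)*(-6369))*(1/6322) = (451*(-6369))*(1/6322) = -2872419*1/6322 = -2872419/6322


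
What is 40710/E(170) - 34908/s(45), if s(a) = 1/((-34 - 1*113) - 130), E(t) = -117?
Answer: 377097554/39 ≈ 9.6692e+6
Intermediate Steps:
s(a) = -1/277 (s(a) = 1/((-34 - 113) - 130) = 1/(-147 - 130) = 1/(-277) = -1/277)
40710/E(170) - 34908/s(45) = 40710/(-117) - 34908/(-1/277) = 40710*(-1/117) - 34908*(-277) = -13570/39 + 9669516 = 377097554/39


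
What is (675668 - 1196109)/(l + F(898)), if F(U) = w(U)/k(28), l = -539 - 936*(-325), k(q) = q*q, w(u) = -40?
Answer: -51003218/29758773 ≈ -1.7139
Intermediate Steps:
k(q) = q²
l = 303661 (l = -539 + 304200 = 303661)
F(U) = -5/98 (F(U) = -40/(28²) = -40/784 = -40*1/784 = -5/98)
(675668 - 1196109)/(l + F(898)) = (675668 - 1196109)/(303661 - 5/98) = -520441/29758773/98 = -520441*98/29758773 = -51003218/29758773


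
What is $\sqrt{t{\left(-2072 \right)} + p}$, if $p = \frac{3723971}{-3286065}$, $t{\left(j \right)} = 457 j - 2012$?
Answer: $\frac{i \sqrt{10246618988292814215}}{3286065} \approx 974.12 i$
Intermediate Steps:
$t{\left(j \right)} = -2012 + 457 j$
$p = - \frac{3723971}{3286065}$ ($p = 3723971 \left(- \frac{1}{3286065}\right) = - \frac{3723971}{3286065} \approx -1.1333$)
$\sqrt{t{\left(-2072 \right)} + p} = \sqrt{\left(-2012 + 457 \left(-2072\right)\right) - \frac{3723971}{3286065}} = \sqrt{\left(-2012 - 946904\right) - \frac{3723971}{3286065}} = \sqrt{-948916 - \frac{3723971}{3286065}} = \sqrt{- \frac{3118203379511}{3286065}} = \frac{i \sqrt{10246618988292814215}}{3286065}$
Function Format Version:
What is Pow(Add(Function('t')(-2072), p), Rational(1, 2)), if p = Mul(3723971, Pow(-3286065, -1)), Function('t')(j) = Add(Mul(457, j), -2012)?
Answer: Mul(Rational(1, 3286065), I, Pow(10246618988292814215, Rational(1, 2))) ≈ Mul(974.12, I)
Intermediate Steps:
Function('t')(j) = Add(-2012, Mul(457, j))
p = Rational(-3723971, 3286065) (p = Mul(3723971, Rational(-1, 3286065)) = Rational(-3723971, 3286065) ≈ -1.1333)
Pow(Add(Function('t')(-2072), p), Rational(1, 2)) = Pow(Add(Add(-2012, Mul(457, -2072)), Rational(-3723971, 3286065)), Rational(1, 2)) = Pow(Add(Add(-2012, -946904), Rational(-3723971, 3286065)), Rational(1, 2)) = Pow(Add(-948916, Rational(-3723971, 3286065)), Rational(1, 2)) = Pow(Rational(-3118203379511, 3286065), Rational(1, 2)) = Mul(Rational(1, 3286065), I, Pow(10246618988292814215, Rational(1, 2)))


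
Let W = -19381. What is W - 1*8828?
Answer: -28209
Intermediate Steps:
W - 1*8828 = -19381 - 1*8828 = -19381 - 8828 = -28209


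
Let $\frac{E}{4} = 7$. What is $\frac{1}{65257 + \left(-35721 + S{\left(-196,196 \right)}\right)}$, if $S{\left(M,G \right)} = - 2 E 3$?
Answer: $\frac{1}{29368} \approx 3.4051 \cdot 10^{-5}$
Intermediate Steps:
$E = 28$ ($E = 4 \cdot 7 = 28$)
$S{\left(M,G \right)} = -168$ ($S{\left(M,G \right)} = \left(-2\right) 28 \cdot 3 = \left(-56\right) 3 = -168$)
$\frac{1}{65257 + \left(-35721 + S{\left(-196,196 \right)}\right)} = \frac{1}{65257 - 35889} = \frac{1}{29368}$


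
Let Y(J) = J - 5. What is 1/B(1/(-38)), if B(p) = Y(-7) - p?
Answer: -38/455 ≈ -0.083516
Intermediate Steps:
Y(J) = -5 + J
B(p) = -12 - p (B(p) = (-5 - 7) - p = -12 - p)
1/B(1/(-38)) = 1/(-12 - 1/(-38)) = 1/(-12 - 1*(-1/38)) = 1/(-12 + 1/38) = 1/(-455/38) = -38/455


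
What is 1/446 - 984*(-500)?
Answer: 219432001/446 ≈ 4.9200e+5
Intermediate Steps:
1/446 - 984*(-500) = 1/446 + 492000 = 219432001/446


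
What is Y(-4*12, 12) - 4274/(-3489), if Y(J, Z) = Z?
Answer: 46142/3489 ≈ 13.225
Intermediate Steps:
Y(-4*12, 12) - 4274/(-3489) = 12 - 4274/(-3489) = 12 - 4274*(-1)/3489 = 12 - 1*(-4274/3489) = 12 + 4274/3489 = 46142/3489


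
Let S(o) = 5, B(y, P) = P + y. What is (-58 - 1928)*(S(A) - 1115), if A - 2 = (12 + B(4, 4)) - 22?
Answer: 2204460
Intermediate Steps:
A = 0 (A = 2 + ((12 + (4 + 4)) - 22) = 2 + ((12 + 8) - 22) = 2 + (20 - 22) = 2 - 2 = 0)
(-58 - 1928)*(S(A) - 1115) = (-58 - 1928)*(5 - 1115) = -1986*(-1110) = 2204460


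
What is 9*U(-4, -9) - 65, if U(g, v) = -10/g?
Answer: -85/2 ≈ -42.500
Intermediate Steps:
9*U(-4, -9) - 65 = 9*(-10/(-4)) - 65 = 9*(-10*(-1/4)) - 65 = 9*(5/2) - 65 = 45/2 - 65 = -85/2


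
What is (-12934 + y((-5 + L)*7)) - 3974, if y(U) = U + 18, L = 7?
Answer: -16876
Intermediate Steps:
y(U) = 18 + U
(-12934 + y((-5 + L)*7)) - 3974 = (-12934 + (18 + (-5 + 7)*7)) - 3974 = (-12934 + (18 + 2*7)) - 3974 = (-12934 + (18 + 14)) - 3974 = (-12934 + 32) - 3974 = -12902 - 3974 = -16876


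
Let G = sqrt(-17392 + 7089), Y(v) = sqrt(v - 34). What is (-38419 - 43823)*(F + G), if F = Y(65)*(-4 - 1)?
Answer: 411210*sqrt(31) - 82242*I*sqrt(10303) ≈ 2.2895e+6 - 8.3479e+6*I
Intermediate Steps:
Y(v) = sqrt(-34 + v)
G = I*sqrt(10303) (G = sqrt(-10303) = I*sqrt(10303) ≈ 101.5*I)
F = -5*sqrt(31) (F = sqrt(-34 + 65)*(-4 - 1) = sqrt(31)*(-5) = -5*sqrt(31) ≈ -27.839)
(-38419 - 43823)*(F + G) = (-38419 - 43823)*(-5*sqrt(31) + I*sqrt(10303)) = -82242*(-5*sqrt(31) + I*sqrt(10303)) = 411210*sqrt(31) - 82242*I*sqrt(10303)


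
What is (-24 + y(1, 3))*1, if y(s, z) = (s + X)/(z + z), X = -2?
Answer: -145/6 ≈ -24.167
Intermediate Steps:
y(s, z) = (-2 + s)/(2*z) (y(s, z) = (s - 2)/(z + z) = (-2 + s)/((2*z)) = (-2 + s)*(1/(2*z)) = (-2 + s)/(2*z))
(-24 + y(1, 3))*1 = (-24 + (½)*(-2 + 1)/3)*1 = (-24 + (½)*(⅓)*(-1))*1 = (-24 - ⅙)*1 = -145/6*1 = -145/6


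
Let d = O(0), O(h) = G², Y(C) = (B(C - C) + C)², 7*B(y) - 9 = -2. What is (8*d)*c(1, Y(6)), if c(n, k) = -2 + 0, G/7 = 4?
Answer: -12544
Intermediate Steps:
B(y) = 1 (B(y) = 9/7 + (⅐)*(-2) = 9/7 - 2/7 = 1)
G = 28 (G = 7*4 = 28)
Y(C) = (1 + C)²
O(h) = 784 (O(h) = 28² = 784)
d = 784
c(n, k) = -2
(8*d)*c(1, Y(6)) = (8*784)*(-2) = 6272*(-2) = -12544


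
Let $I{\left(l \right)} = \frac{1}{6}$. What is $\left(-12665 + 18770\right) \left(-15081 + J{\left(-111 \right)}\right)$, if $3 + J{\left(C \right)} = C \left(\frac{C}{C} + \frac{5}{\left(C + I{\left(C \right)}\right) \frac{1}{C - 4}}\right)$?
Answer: $- \frac{12805390125}{133} \approx -9.6281 \cdot 10^{7}$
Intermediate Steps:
$I{\left(l \right)} = \frac{1}{6}$
$J{\left(C \right)} = -3 + C \left(1 + \frac{5 \left(-4 + C\right)}{\frac{1}{6} + C}\right)$ ($J{\left(C \right)} = -3 + C \left(\frac{C}{C} + \frac{5}{\left(C + \frac{1}{6}\right) \frac{1}{C - 4}}\right) = -3 + C \left(1 + \frac{5}{\left(\frac{1}{6} + C\right) \frac{1}{-4 + C}}\right) = -3 + C \left(1 + \frac{5}{\frac{1}{-4 + C} \left(\frac{1}{6} + C\right)}\right) = -3 + C \left(1 + 5 \frac{-4 + C}{\frac{1}{6} + C}\right) = -3 + C \left(1 + \frac{5 \left(-4 + C\right)}{\frac{1}{6} + C}\right)$)
$\left(-12665 + 18770\right) \left(-15081 + J{\left(-111 \right)}\right) = \left(-12665 + 18770\right) \left(-15081 + \frac{-3 - -15207 + 36 \left(-111\right)^{2}}{1 + 6 \left(-111\right)}\right) = 6105 \left(-15081 + \frac{-3 + 15207 + 36 \cdot 12321}{1 - 666}\right) = 6105 \left(-15081 + \frac{-3 + 15207 + 443556}{-665}\right) = 6105 \left(-15081 - \frac{91752}{133}\right) = 6105 \left(- \frac{2097525}{133}\right) = - \frac{12805390125}{133}$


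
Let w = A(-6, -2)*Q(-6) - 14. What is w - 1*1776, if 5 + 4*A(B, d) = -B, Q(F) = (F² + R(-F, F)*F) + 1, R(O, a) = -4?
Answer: -7099/4 ≈ -1774.8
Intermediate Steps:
Q(F) = 1 + F² - 4*F (Q(F) = (F² - 4*F) + 1 = 1 + F² - 4*F)
A(B, d) = -5/4 - B/4 (A(B, d) = -5/4 + (-B)/4 = -5/4 - B/4)
w = 5/4 (w = (-5/4 - ¼*(-6))*(1 + (-6)² - 4*(-6)) - 14 = (-5/4 + 3/2)*(1 + 36 + 24) - 14 = (¼)*61 - 14 = 61/4 - 14 = 5/4 ≈ 1.2500)
w - 1*1776 = 5/4 - 1*1776 = 5/4 - 1776 = -7099/4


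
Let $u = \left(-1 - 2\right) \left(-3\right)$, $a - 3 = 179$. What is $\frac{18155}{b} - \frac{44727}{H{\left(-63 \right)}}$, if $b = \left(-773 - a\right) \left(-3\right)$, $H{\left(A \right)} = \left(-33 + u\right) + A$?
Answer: $\frac{8648156}{16617} \approx 520.44$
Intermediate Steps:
$a = 182$ ($a = 3 + 179 = 182$)
$u = 9$ ($u = \left(-3\right) \left(-3\right) = 9$)
$H{\left(A \right)} = -24 + A$ ($H{\left(A \right)} = \left(-33 + 9\right) + A = -24 + A$)
$b = 2865$ ($b = \left(-773 - 182\right) \left(-3\right) = \left(-955\right) \left(-3\right) = 2865$)
$\frac{18155}{b} - \frac{44727}{H{\left(-63 \right)}} = \frac{18155}{2865} - \frac{44727}{-24 - 63} = 18155 \cdot \frac{1}{2865} - \frac{44727}{-87} = \frac{3631}{573} - - \frac{14909}{29} = \frac{3631}{573} + \frac{14909}{29} = \frac{8648156}{16617}$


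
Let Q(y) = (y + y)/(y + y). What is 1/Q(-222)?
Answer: 1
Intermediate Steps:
Q(y) = 1 (Q(y) = (2*y)/((2*y)) = (2*y)*(1/(2*y)) = 1)
1/Q(-222) = 1/1 = 1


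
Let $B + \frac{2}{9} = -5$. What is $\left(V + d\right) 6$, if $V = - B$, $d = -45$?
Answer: $- \frac{716}{3} \approx -238.67$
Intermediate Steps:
$B = - \frac{47}{9}$ ($B = - \frac{2}{9} - 5 = - \frac{47}{9} \approx -5.2222$)
$V = \frac{47}{9}$ ($V = \left(-1\right) \left(- \frac{47}{9}\right) = \frac{47}{9} \approx 5.2222$)
$\left(V + d\right) 6 = \left(\frac{47}{9} - 45\right) 6 = \left(- \frac{358}{9}\right) 6 = - \frac{716}{3}$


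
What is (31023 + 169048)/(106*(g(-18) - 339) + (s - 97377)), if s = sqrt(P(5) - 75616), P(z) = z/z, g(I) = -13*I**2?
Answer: -38665921531/112049467568 - 14205041*I*sqrt(15)/336148402704 ≈ -0.34508 - 0.00016367*I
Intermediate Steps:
P(z) = 1
s = 71*I*sqrt(15) (s = sqrt(1 - 75616) = sqrt(-75615) = 71*I*sqrt(15) ≈ 274.98*I)
(31023 + 169048)/(106*(g(-18) - 339) + (s - 97377)) = (31023 + 169048)/(106*(-13*(-18)**2 - 339) + (71*I*sqrt(15) - 97377)) = 200071/(106*(-13*324 - 339) + (-97377 + 71*I*sqrt(15))) = 200071/(106*(-4212 - 339) + (-97377 + 71*I*sqrt(15))) = 200071/(106*(-4551) + (-97377 + 71*I*sqrt(15))) = 200071/(-482406 + (-97377 + 71*I*sqrt(15))) = 200071/(-579783 + 71*I*sqrt(15))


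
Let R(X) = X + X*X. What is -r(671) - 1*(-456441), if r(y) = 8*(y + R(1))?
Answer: 451057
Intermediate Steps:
R(X) = X + X²
r(y) = 16 + 8*y (r(y) = 8*(y + 1*(1 + 1)) = 8*(y + 1*2) = 8*(y + 2) = 8*(2 + y) = 16 + 8*y)
-r(671) - 1*(-456441) = -(16 + 8*671) - 1*(-456441) = -(16 + 5368) + 456441 = -1*5384 + 456441 = -5384 + 456441 = 451057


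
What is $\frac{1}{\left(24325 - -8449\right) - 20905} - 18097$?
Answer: $- \frac{214793292}{11869} \approx -18097.0$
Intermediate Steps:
$\frac{1}{\left(24325 - -8449\right) - 20905} - 18097 = \frac{1}{\left(24325 + 8449\right) - 20905} - 18097 = \frac{1}{32774 - 20905} - 18097 = \frac{1}{11869} - 18097 = - \frac{214793292}{11869}$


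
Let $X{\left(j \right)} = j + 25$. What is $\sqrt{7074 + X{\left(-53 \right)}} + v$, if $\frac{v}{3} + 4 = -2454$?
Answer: $-7374 + \sqrt{7046} \approx -7290.1$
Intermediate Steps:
$X{\left(j \right)} = 25 + j$
$v = -7374$ ($v = -12 + 3 \left(-2454\right) = -12 - 7362 = -7374$)
$\sqrt{7074 + X{\left(-53 \right)}} + v = \sqrt{7074 + \left(25 - 53\right)} - 7374 = \sqrt{7074 - 28} - 7374 = \sqrt{7046} - 7374 = -7374 + \sqrt{7046}$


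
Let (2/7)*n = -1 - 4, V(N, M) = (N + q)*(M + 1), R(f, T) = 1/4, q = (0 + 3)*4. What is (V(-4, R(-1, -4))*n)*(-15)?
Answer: 2625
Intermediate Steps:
q = 12 (q = 3*4 = 12)
R(f, T) = ¼
V(N, M) = (1 + M)*(12 + N) (V(N, M) = (N + 12)*(M + 1) = (12 + N)*(1 + M) = (1 + M)*(12 + N))
n = -35/2 (n = 7*(-1 - 4)/2 = (7/2)*(-5) = -35/2 ≈ -17.500)
(V(-4, R(-1, -4))*n)*(-15) = ((12 - 4 + 12*(¼) + (¼)*(-4))*(-35/2))*(-15) = ((12 - 4 + 3 - 1)*(-35/2))*(-15) = (10*(-35/2))*(-15) = -175*(-15) = 2625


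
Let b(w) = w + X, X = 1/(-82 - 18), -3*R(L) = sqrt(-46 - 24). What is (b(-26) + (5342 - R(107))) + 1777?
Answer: 709299/100 + I*sqrt(70)/3 ≈ 7093.0 + 2.7889*I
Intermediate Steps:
R(L) = -I*sqrt(70)/3 (R(L) = -sqrt(-46 - 24)/3 = -I*sqrt(70)/3)
X = -1/100 (X = 1/(-100) = -1/100 ≈ -0.010000)
b(w) = -1/100 + w (b(w) = w - 1/100 = -1/100 + w)
(b(-26) + (5342 - R(107))) + 1777 = ((-1/100 - 26) + (5342 - (-1)*I*sqrt(70)/3)) + 1777 = (-2601/100 + (5342 + I*sqrt(70)/3)) + 1777 = (531599/100 + I*sqrt(70)/3) + 1777 = 709299/100 + I*sqrt(70)/3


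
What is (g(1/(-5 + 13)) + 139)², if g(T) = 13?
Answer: 23104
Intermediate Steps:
(g(1/(-5 + 13)) + 139)² = (13 + 139)² = 152² = 23104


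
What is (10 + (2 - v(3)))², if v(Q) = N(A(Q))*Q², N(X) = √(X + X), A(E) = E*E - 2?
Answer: 1278 - 216*√14 ≈ 469.80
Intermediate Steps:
A(E) = -2 + E² (A(E) = E² - 2 = -2 + E²)
N(X) = √2*√X (N(X) = √(2*X) = √2*√X)
v(Q) = √2*Q²*√(-2 + Q²) (v(Q) = (√2*√(-2 + Q²))*Q² = √2*Q²*√(-2 + Q²))
(10 + (2 - v(3)))² = (10 + (2 - 3²*√(-4 + 2*3²)))² = (10 + (2 - 9*√(-4 + 2*9)))² = (10 + (2 - 9*√(-4 + 18)))² = (10 + (2 - 9*√14))² = (12 - 9*√14)²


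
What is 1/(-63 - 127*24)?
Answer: -1/3111 ≈ -0.00032144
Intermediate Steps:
1/(-63 - 127*24) = 1/(-63 - 3048) = 1/(-3111) = -1/3111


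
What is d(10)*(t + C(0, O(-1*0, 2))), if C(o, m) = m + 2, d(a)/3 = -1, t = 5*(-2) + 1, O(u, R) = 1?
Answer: 18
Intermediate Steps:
t = -9 (t = -10 + 1 = -9)
d(a) = -3 (d(a) = 3*(-1) = -3)
C(o, m) = 2 + m
d(10)*(t + C(0, O(-1*0, 2))) = -3*(-9 + (2 + 1)) = -3*(-9 + 3) = -3*(-6) = 18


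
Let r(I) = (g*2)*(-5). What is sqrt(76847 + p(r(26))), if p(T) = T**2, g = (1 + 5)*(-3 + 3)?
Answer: sqrt(76847) ≈ 277.21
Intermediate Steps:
g = 0 (g = 6*0 = 0)
r(I) = 0 (r(I) = (0*2)*(-5) = 0*(-5) = 0)
sqrt(76847 + p(r(26))) = sqrt(76847 + 0**2) = sqrt(76847 + 0) = sqrt(76847)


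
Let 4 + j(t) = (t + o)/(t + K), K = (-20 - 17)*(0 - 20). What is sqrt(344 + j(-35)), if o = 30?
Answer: sqrt(6759399)/141 ≈ 18.439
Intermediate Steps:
K = 740 (K = -37*(-20) = 740)
j(t) = -4 + (30 + t)/(740 + t) (j(t) = -4 + (t + 30)/(t + 740) = -4 + (30 + t)/(740 + t))
sqrt(344 + j(-35)) = sqrt(344 + (-2930 - 3*(-35))/(740 - 35)) = sqrt(344 + (-2930 + 105)/705) = sqrt(344 + (1/705)*(-2825)) = sqrt(344 - 565/141) = sqrt(47939/141) = sqrt(6759399)/141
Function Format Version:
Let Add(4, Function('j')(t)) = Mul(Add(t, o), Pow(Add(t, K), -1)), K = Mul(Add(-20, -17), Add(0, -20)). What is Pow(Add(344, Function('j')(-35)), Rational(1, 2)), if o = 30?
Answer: Mul(Rational(1, 141), Pow(6759399, Rational(1, 2))) ≈ 18.439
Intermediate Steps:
K = 740 (K = Mul(-37, -20) = 740)
Function('j')(t) = Add(-4, Mul(Pow(Add(740, t), -1), Add(30, t))) (Function('j')(t) = Add(-4, Mul(Add(t, 30), Pow(Add(t, 740), -1))) = Add(-4, Mul(Add(30, t), Pow(Add(740, t), -1))) = Add(-4, Mul(Pow(Add(740, t), -1), Add(30, t))))
Pow(Add(344, Function('j')(-35)), Rational(1, 2)) = Pow(Add(344, Mul(Pow(Add(740, -35), -1), Add(-2930, Mul(-3, -35)))), Rational(1, 2)) = Pow(Add(344, Mul(Pow(705, -1), Add(-2930, 105))), Rational(1, 2)) = Pow(Add(344, Mul(Rational(1, 705), -2825)), Rational(1, 2)) = Pow(Add(344, Rational(-565, 141)), Rational(1, 2)) = Pow(Rational(47939, 141), Rational(1, 2)) = Mul(Rational(1, 141), Pow(6759399, Rational(1, 2)))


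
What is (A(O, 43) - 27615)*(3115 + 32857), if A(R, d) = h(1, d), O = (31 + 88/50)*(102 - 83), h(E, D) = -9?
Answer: -993690528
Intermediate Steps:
O = 15561/25 (O = (31 + 88*(1/50))*19 = (31 + 44/25)*19 = (819/25)*19 = 15561/25 ≈ 622.44)
A(R, d) = -9
(A(O, 43) - 27615)*(3115 + 32857) = (-9 - 27615)*(3115 + 32857) = -27624*35972 = -993690528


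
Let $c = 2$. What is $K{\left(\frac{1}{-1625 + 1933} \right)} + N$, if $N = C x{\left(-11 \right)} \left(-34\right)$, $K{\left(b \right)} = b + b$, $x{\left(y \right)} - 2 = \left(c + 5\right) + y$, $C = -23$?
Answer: $- \frac{240855}{154} \approx -1564.0$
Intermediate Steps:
$x{\left(y \right)} = 9 + y$ ($x{\left(y \right)} = 2 + \left(\left(2 + 5\right) + y\right) = 2 + \left(7 + y\right) = 9 + y$)
$K{\left(b \right)} = 2 b$
$N = -1564$ ($N = - 23 \left(9 - 11\right) \left(-34\right) = \left(-23\right) \left(-2\right) \left(-34\right) = 46 \left(-34\right) = -1564$)
$K{\left(\frac{1}{-1625 + 1933} \right)} + N = \frac{2}{-1625 + 1933} - 1564 = \frac{2}{308} - 1564 = 2 \cdot \frac{1}{308} - 1564 = \frac{1}{154} - 1564 = - \frac{240855}{154}$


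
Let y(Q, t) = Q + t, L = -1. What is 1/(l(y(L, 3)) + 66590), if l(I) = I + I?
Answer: 1/66594 ≈ 1.5016e-5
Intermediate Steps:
l(I) = 2*I
1/(l(y(L, 3)) + 66590) = 1/(2*(-1 + 3) + 66590) = 1/(2*2 + 66590) = 1/(4 + 66590) = 1/66594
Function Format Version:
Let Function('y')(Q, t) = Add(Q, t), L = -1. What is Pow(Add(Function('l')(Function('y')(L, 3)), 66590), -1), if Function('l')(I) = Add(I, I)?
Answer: Rational(1, 66594) ≈ 1.5016e-5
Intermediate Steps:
Function('l')(I) = Mul(2, I)
Pow(Add(Function('l')(Function('y')(L, 3)), 66590), -1) = Pow(Add(Mul(2, Add(-1, 3)), 66590), -1) = Pow(Add(Mul(2, 2), 66590), -1) = Pow(Add(4, 66590), -1) = Pow(66594, -1) = Rational(1, 66594)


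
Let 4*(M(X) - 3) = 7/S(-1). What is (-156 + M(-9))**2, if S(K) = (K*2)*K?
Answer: 1481089/64 ≈ 23142.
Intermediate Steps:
S(K) = 2*K**2 (S(K) = (2*K)*K = 2*K**2)
M(X) = 31/8 (M(X) = 3 + (7/((2*(-1)**2)))/4 = 3 + (7/((2*1)))/4 = 3 + (7/2)/4 = 3 + (7*(1/2))/4 = 3 + (1/4)*(7/2) = 3 + 7/8 = 31/8)
(-156 + M(-9))**2 = (-156 + 31/8)**2 = (-1217/8)**2 = 1481089/64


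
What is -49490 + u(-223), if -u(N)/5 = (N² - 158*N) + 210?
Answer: -475355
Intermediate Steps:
u(N) = -1050 - 5*N² + 790*N (u(N) = -5*((N² - 158*N) + 210) = -5*(210 + N² - 158*N) = -1050 - 5*N² + 790*N)
-49490 + u(-223) = -49490 + (-1050 - 5*(-223)² + 790*(-223)) = -49490 + (-1050 - 5*49729 - 176170) = -49490 + (-1050 - 248645 - 176170) = -49490 - 425865 = -475355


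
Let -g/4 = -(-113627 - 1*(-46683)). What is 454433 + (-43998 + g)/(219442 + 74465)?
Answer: 133560727957/293907 ≈ 4.5443e+5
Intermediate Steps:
g = -267776 (g = -(-4)*(-113627 - 1*(-46683)) = -(-4)*(-113627 + 46683) = -(-4)*(-66944) = -4*66944 = -267776)
454433 + (-43998 + g)/(219442 + 74465) = 454433 + (-43998 - 267776)/(219442 + 74465) = 454433 - 311774/293907 = 133560727957/293907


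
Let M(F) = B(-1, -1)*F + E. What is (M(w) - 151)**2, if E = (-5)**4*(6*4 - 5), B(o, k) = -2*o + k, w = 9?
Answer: 137663289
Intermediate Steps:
B(o, k) = k - 2*o
E = 11875 (E = 625*(24 - 5) = 625*19 = 11875)
M(F) = 11875 + F (M(F) = (-1 - 2*(-1))*F + 11875 = (-1 + 2)*F + 11875 = 1*F + 11875 = F + 11875 = 11875 + F)
(M(w) - 151)**2 = ((11875 + 9) - 151)**2 = (11884 - 151)**2 = 11733**2 = 137663289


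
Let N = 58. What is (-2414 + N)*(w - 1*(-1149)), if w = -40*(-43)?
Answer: -6759364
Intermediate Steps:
w = 1720
(-2414 + N)*(w - 1*(-1149)) = (-2414 + 58)*(1720 - 1*(-1149)) = -2356*(1720 + 1149) = -2356*2869 = -6759364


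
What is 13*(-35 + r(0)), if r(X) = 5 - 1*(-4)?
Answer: -338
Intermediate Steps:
r(X) = 9 (r(X) = 5 + 4 = 9)
13*(-35 + r(0)) = 13*(-35 + 9) = 13*(-26) = -338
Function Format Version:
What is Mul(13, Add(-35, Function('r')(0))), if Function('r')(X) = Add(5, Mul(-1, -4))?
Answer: -338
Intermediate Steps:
Function('r')(X) = 9 (Function('r')(X) = Add(5, 4) = 9)
Mul(13, Add(-35, Function('r')(0))) = Mul(13, Add(-35, 9)) = Mul(13, -26) = -338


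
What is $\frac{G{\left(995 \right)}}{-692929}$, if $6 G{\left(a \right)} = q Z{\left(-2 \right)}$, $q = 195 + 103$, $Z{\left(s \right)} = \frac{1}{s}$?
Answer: $\frac{149}{4157574} \approx 3.5838 \cdot 10^{-5}$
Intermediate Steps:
$q = 298$
$G{\left(a \right)} = - \frac{149}{6}$ ($G{\left(a \right)} = \frac{298 \frac{1}{-2}}{6} = \frac{298 \left(- \frac{1}{2}\right)}{6} = \frac{1}{6} \left(-149\right) = - \frac{149}{6}$)
$\frac{G{\left(995 \right)}}{-692929} = - \frac{149}{6 \left(-692929\right)} = \left(- \frac{149}{6}\right) \left(- \frac{1}{692929}\right) = \frac{149}{4157574}$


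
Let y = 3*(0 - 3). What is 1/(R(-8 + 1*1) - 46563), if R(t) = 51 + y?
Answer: -1/46521 ≈ -2.1496e-5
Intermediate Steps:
y = -9 (y = 3*(-3) = -9)
R(t) = 42 (R(t) = 51 - 9 = 42)
1/(R(-8 + 1*1) - 46563) = 1/(42 - 46563) = 1/(-46521) = -1/46521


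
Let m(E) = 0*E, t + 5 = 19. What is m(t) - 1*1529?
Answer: -1529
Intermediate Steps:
t = 14 (t = -5 + 19 = 14)
m(E) = 0
m(t) - 1*1529 = 0 - 1*1529 = 0 - 1529 = -1529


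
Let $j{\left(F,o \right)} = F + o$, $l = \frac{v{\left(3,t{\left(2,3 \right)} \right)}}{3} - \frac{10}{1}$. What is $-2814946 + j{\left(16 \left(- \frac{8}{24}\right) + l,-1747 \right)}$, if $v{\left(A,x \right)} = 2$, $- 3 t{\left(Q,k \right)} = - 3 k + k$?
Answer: $- \frac{8450123}{3} \approx -2.8167 \cdot 10^{6}$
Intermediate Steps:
$t{\left(Q,k \right)} = \frac{2 k}{3}$ ($t{\left(Q,k \right)} = - \frac{- 3 k + k}{3} = - \frac{\left(-2\right) k}{3} = \frac{2 k}{3}$)
$l = - \frac{28}{3}$ ($l = \frac{2}{3} - \frac{10}{1} = 2 \cdot \frac{1}{3} - 10 = \frac{2}{3} - 10 = - \frac{28}{3} \approx -9.3333$)
$-2814946 + j{\left(16 \left(- \frac{8}{24}\right) + l,-1747 \right)} = -2814946 - \left(\frac{5269}{3} - - \frac{128}{24}\right) = -2814946 - \left(\frac{5269}{3} - \left(-128\right) \frac{1}{24}\right) = -2814946 + \left(\left(16 \left(- \frac{1}{3}\right) - \frac{28}{3}\right) - 1747\right) = -2814946 - \frac{5285}{3} = - \frac{8450123}{3}$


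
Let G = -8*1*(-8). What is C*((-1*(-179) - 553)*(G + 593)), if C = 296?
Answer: -72732528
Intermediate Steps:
G = 64 (G = -8*(-8) = 64)
C*((-1*(-179) - 553)*(G + 593)) = 296*((-1*(-179) - 553)*(64 + 593)) = 296*((179 - 553)*657) = 296*(-374*657) = 296*(-245718) = -72732528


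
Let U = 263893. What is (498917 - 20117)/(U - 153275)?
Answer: 12600/2911 ≈ 4.3284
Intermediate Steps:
(498917 - 20117)/(U - 153275) = (498917 - 20117)/(263893 - 153275) = 478800/110618 = 478800*(1/110618) = 12600/2911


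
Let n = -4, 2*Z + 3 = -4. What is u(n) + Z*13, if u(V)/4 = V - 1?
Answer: -131/2 ≈ -65.500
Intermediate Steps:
Z = -7/2 (Z = -3/2 + (1/2)*(-4) = -3/2 - 2 = -7/2 ≈ -3.5000)
u(V) = -4 + 4*V (u(V) = 4*(V - 1) = 4*(-1 + V) = -4 + 4*V)
u(n) + Z*13 = (-4 + 4*(-4)) - 7/2*13 = (-4 - 16) - 91/2 = -20 - 91/2 = -131/2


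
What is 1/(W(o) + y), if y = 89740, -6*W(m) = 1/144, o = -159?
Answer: 864/77535359 ≈ 1.1143e-5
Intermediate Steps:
W(m) = -1/864 (W(m) = -⅙/144 = -⅙*1/144 = -1/864)
1/(W(o) + y) = 1/(-1/864 + 89740) = 1/(77535359/864) = 864/77535359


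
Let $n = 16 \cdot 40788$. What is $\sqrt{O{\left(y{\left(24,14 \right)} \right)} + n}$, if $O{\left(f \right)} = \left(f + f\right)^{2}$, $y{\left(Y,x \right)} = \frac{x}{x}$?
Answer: $2 \sqrt{163153} \approx 807.84$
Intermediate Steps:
$y{\left(Y,x \right)} = 1$
$n = 652608$
$O{\left(f \right)} = 4 f^{2}$ ($O{\left(f \right)} = \left(2 f\right)^{2} = 4 f^{2}$)
$\sqrt{O{\left(y{\left(24,14 \right)} \right)} + n} = \sqrt{4 \cdot 1^{2} + 652608} = \sqrt{4 \cdot 1 + 652608} = \sqrt{4 + 652608} = \sqrt{652612} = 2 \sqrt{163153}$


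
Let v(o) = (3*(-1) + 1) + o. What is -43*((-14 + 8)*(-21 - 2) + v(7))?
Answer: -6149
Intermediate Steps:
v(o) = -2 + o (v(o) = (-3 + 1) + o = -2 + o)
-43*((-14 + 8)*(-21 - 2) + v(7)) = -43*((-14 + 8)*(-21 - 2) + (-2 + 7)) = -43*(-6*(-23) + 5) = -43*(138 + 5) = -43*143 = -6149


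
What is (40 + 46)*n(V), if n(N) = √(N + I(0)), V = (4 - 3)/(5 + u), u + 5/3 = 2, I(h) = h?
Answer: 43*√3/2 ≈ 37.239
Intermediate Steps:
u = ⅓ (u = -5/3 + 2 = ⅓ ≈ 0.33333)
V = 3/16 (V = (4 - 3)/(5 + ⅓) = 1/(16/3) = 1*(3/16) = 3/16 ≈ 0.18750)
n(N) = √N (n(N) = √(N + 0) = √N)
(40 + 46)*n(V) = (40 + 46)*√(3/16) = 86*(√3/4) = 43*√3/2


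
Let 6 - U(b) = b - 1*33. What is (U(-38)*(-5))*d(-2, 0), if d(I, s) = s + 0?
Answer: 0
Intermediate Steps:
d(I, s) = s
U(b) = 39 - b (U(b) = 6 - (b - 1*33) = 6 - (b - 33) = 6 - (-33 + b) = 6 + (33 - b) = 39 - b)
(U(-38)*(-5))*d(-2, 0) = ((39 - 1*(-38))*(-5))*0 = ((39 + 38)*(-5))*0 = (77*(-5))*0 = -385*0 = 0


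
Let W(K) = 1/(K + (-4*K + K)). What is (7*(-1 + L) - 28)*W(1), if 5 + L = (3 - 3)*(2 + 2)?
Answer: 35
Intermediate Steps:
L = -5 (L = -5 + (3 - 3)*(2 + 2) = -5 + 0*4 = -5 + 0 = -5)
W(K) = -1/(2*K) (W(K) = 1/(K - 3*K) = 1/(-2*K) = -1/(2*K))
(7*(-1 + L) - 28)*W(1) = (7*(-1 - 5) - 28)*(-1/2/1) = (7*(-6) - 28)*(-1/2*1) = (-42 - 28)*(-1/2) = -70*(-1/2) = 35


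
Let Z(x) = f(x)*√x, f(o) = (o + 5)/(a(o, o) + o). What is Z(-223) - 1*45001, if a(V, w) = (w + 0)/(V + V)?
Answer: -45001 + 436*I*√223/445 ≈ -45001.0 + 14.631*I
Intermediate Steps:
a(V, w) = w/(2*V) (a(V, w) = w/((2*V)) = w*(1/(2*V)) = w/(2*V))
f(o) = (5 + o)/(½ + o) (f(o) = (o + 5)/(o/(2*o) + o) = (5 + o)/(½ + o))
Z(x) = 2*√x*(5 + x)/(1 + 2*x) (Z(x) = (2*(5 + x)/(1 + 2*x))*√x = 2*√x*(5 + x)/(1 + 2*x))
Z(-223) - 1*45001 = 2*√(-223)*(5 - 223)/(1 + 2*(-223)) - 1*45001 = 2*(I*√223)*(-218)/(1 - 446) - 45001 = 2*(I*√223)*(-218)/(-445) - 45001 = 2*(I*√223)*(-1/445)*(-218) - 45001 = 436*I*√223/445 - 45001 = -45001 + 436*I*√223/445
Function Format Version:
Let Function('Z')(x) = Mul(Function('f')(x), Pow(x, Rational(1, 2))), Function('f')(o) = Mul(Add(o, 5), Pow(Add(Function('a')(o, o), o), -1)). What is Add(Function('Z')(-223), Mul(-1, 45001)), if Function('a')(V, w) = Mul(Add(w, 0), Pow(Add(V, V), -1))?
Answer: Add(-45001, Mul(Rational(436, 445), I, Pow(223, Rational(1, 2)))) ≈ Add(-45001., Mul(14.631, I))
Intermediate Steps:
Function('a')(V, w) = Mul(Rational(1, 2), w, Pow(V, -1)) (Function('a')(V, w) = Mul(w, Pow(Mul(2, V), -1)) = Mul(w, Mul(Rational(1, 2), Pow(V, -1))) = Mul(Rational(1, 2), w, Pow(V, -1)))
Function('f')(o) = Mul(Pow(Add(Rational(1, 2), o), -1), Add(5, o)) (Function('f')(o) = Mul(Add(o, 5), Pow(Add(Mul(Rational(1, 2), o, Pow(o, -1)), o), -1)) = Mul(Add(5, o), Pow(Add(Rational(1, 2), o), -1)) = Mul(Pow(Add(Rational(1, 2), o), -1), Add(5, o)))
Function('Z')(x) = Mul(2, Pow(x, Rational(1, 2)), Pow(Add(1, Mul(2, x)), -1), Add(5, x)) (Function('Z')(x) = Mul(Mul(2, Pow(Add(1, Mul(2, x)), -1), Add(5, x)), Pow(x, Rational(1, 2))) = Mul(2, Pow(x, Rational(1, 2)), Pow(Add(1, Mul(2, x)), -1), Add(5, x)))
Add(Function('Z')(-223), Mul(-1, 45001)) = Add(Mul(2, Pow(-223, Rational(1, 2)), Pow(Add(1, Mul(2, -223)), -1), Add(5, -223)), Mul(-1, 45001)) = Add(Mul(2, Mul(I, Pow(223, Rational(1, 2))), Pow(Add(1, -446), -1), -218), -45001) = Add(Mul(2, Mul(I, Pow(223, Rational(1, 2))), Pow(-445, -1), -218), -45001) = Add(Mul(2, Mul(I, Pow(223, Rational(1, 2))), Rational(-1, 445), -218), -45001) = Add(Mul(Rational(436, 445), I, Pow(223, Rational(1, 2))), -45001) = Add(-45001, Mul(Rational(436, 445), I, Pow(223, Rational(1, 2))))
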